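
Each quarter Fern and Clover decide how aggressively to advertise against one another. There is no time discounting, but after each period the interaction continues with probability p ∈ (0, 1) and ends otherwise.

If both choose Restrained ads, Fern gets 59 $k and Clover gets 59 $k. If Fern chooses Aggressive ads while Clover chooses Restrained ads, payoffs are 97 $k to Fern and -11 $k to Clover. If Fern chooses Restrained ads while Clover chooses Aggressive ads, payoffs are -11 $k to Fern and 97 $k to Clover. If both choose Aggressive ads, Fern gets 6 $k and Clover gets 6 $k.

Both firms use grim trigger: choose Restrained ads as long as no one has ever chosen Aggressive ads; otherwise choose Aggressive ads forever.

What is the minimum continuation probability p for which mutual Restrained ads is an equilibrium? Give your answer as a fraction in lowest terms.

With no time discounting, the continuation probability p plays the role of the discount factor.
Grim-trigger IC: 59/(1−p) ≥ 97 + 6p/(1−p) ⇒ p ≥ (97−59)/(97−6) = 38/91.

38/91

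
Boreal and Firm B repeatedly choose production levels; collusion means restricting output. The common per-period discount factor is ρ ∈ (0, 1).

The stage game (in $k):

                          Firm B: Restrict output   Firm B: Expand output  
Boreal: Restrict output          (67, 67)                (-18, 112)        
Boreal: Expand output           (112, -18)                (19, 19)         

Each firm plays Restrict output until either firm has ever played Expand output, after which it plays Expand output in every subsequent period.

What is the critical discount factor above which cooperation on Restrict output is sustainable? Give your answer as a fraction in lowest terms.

Cooperation forever yields 67 each period: 67/(1−ρ).
Deviating yields 112 once, then 19 forever: 112 + 19ρ/(1−ρ).
No profitable deviation requires 67/(1−ρ) ≥ 112 + 19ρ/(1−ρ).
Multiplying by (1−ρ): 67 ≥ 112(1−ρ) + 19ρ = 112 − 93ρ.
So 93ρ ≥ 45, i.e. ρ ≥ 45/93 = 15/31.

15/31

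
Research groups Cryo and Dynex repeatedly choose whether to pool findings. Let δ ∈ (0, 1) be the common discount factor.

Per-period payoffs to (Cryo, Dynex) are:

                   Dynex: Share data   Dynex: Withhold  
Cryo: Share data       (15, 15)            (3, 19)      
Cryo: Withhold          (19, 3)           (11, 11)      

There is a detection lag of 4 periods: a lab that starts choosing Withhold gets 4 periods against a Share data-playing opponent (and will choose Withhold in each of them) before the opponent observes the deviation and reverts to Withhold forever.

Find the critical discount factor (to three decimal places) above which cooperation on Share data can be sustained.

0.841

A deviator earns 19 for 4 periods, then 11 forever; cooperating earns 15 forever. Multiplying the IC by (1−δ):
15 ≥ 19(1−δ^4) + 11δ^4, so 8·δ^4 ≥ 4 and δ^4 ≥ 1/2.
δ ≥ (1/2)^(1/4) ≈ 0.841.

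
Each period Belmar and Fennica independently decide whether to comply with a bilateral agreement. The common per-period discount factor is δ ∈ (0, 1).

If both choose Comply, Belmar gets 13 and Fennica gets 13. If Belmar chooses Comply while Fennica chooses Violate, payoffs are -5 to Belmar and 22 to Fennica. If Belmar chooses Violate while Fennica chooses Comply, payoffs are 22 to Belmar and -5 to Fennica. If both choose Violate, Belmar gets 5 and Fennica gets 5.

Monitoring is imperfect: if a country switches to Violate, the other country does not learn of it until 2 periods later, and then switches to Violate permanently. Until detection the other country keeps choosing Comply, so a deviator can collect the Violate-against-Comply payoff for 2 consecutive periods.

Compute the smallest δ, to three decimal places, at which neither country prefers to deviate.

A deviator earns 22 for 2 periods, then 5 forever; cooperating earns 13 forever. Multiplying the IC by (1−δ):
13 ≥ 22(1−δ^2) + 5δ^2, so 17·δ^2 ≥ 9 and δ^2 ≥ 9/17.
δ ≥ (9/17)^(1/2) ≈ 0.728.

0.728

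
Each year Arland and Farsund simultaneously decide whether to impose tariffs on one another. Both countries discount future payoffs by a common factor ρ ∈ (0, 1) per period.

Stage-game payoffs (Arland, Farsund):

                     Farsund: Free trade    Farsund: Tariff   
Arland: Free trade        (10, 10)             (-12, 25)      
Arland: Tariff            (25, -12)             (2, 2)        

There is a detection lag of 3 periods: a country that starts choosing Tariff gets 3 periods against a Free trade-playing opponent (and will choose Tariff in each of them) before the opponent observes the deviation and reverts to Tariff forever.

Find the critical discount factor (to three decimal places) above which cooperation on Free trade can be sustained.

The best deviation is to choose Tariff for all 3 undetected periods, earning 25 each, then 2 forever once detected.
Deviation value: 25(1−ρ^3)/(1−ρ) + 2ρ^3/(1−ρ); cooperation value: 10/(1−ρ).
IC: 10 ≥ 25(1−ρ^3) + 2ρ^3 = 25 − 23ρ^3.
So ρ^3 ≥ 15/23, giving ρ ≥ (15/23)^(1/3) ≈ 0.867.

0.867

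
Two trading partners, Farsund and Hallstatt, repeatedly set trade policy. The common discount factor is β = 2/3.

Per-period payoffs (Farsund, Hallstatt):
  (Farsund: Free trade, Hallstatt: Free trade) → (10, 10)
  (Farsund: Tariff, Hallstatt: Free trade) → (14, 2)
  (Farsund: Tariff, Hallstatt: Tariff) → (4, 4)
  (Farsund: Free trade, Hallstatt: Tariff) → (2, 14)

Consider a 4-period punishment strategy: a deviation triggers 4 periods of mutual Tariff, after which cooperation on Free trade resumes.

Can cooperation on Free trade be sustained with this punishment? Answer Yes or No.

A one-shot deviation gives 14 now, then 4 for 4 periods, then back to 10.
Gain from deviating: (14−10) today; loss: (10−4) in each of the next 4 periods.
No-deviation condition: (10−4)(β+…+β^4) ≥ 14−10, i.e. β+…+β^4 ≥ 2/3.
At β = 2/3: β+…+β^4 = 1.6049 ≥ 0.6667.
So cooperation is sustainable.

Yes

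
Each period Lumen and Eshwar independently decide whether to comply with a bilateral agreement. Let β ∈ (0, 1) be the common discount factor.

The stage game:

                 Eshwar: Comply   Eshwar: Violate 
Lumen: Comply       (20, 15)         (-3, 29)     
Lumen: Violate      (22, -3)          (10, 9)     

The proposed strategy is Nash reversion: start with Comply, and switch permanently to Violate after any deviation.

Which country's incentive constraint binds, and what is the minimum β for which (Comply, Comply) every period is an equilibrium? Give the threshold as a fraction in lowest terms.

For Lumen: deviation gain 22−20 = 2, per-period punishment loss 20−10 = 10. IC gives β ≥ 2/12 = 1/6.
For Eshwar: gain 14, loss 6 per period, so β ≥ 14/20 = 7/10.
The tighter constraint is Eshwar's, so cooperation needs β ≥ 7/10.

Eshwar; β ≥ 7/10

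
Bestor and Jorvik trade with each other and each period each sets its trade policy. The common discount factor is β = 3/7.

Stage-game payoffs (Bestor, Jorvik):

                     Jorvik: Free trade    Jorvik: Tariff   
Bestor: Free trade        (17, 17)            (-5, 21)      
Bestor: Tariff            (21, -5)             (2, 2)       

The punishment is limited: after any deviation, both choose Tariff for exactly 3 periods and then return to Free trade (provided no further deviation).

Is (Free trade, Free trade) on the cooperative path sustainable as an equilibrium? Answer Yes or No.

Yes

A one-shot deviation gives 21 now, then 2 for 3 periods, then back to 17.
Gain from deviating: (21−17) today; loss: (17−2) in each of the next 3 periods.
No-deviation condition: (17−2)(β+…+β^3) ≥ 21−17, i.e. β+…+β^3 ≥ 4/15.
At β = 3/7: β+…+β^3 = 0.6910 ≥ 0.2667.
So cooperation is sustainable.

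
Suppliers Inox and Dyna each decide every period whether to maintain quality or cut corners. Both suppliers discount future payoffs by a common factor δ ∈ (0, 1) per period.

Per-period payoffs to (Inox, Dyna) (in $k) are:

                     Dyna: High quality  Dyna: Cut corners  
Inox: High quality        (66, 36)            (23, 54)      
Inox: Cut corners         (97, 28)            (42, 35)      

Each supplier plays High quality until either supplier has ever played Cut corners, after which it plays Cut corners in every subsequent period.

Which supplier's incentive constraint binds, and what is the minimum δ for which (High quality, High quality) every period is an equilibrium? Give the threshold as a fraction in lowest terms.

Inox: cooperation gives 66 each period; deviation gives 97 once then 42 forever.
  66/(1−δ) ≥ 97 + 42δ/(1−δ) ⇒ δ ≥ 31/55.
Dyna: cooperation gives 36 each period; deviation gives 54 once then 35 forever.
  δ ≥ 18/19.
Both must hold, so the binding constraint is Dyna's: δ ≥ 18/19.

Dyna; δ ≥ 18/19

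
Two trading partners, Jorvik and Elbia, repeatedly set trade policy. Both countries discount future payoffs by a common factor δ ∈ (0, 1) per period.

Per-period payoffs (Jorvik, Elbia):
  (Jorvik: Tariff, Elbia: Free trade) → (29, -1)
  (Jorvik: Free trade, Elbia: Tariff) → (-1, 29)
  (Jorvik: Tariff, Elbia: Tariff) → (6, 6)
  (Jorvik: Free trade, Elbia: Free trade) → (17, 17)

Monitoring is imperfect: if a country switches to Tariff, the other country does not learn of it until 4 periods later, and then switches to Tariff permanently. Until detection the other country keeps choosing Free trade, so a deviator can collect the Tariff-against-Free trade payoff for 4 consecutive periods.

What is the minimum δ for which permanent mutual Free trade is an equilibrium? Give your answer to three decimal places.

0.850

Deviating for the 4 undetected periods gains 29−17 = 12 per period over cooperation, then loses 17−6 = 11 per period forever once punishment starts.
Gain: 12(1 + δ + … + δ^3); loss: 11·δ^4/(1−δ).
No profitable deviation ⇔ 12(1−δ^4) ≤ 11·δ^4, i.e. δ^4 ≥ 12/(12+11) = 12/23.
Hence δ ≥ (12/23)^(1/4) ≈ 0.850.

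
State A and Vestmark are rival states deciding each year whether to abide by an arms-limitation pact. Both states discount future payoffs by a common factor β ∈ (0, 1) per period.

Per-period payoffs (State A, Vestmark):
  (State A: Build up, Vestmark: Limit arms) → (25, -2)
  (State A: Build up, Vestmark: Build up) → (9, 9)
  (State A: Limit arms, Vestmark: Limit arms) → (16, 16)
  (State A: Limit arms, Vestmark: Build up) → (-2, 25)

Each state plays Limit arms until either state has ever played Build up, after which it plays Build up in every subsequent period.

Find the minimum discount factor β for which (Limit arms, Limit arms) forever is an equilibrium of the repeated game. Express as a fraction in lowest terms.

9/16

One-period gain from deviating is 25 − 16 = 9. The loss is 16 − 9 = 7 in every subsequent period, with present value 7·β/(1−β).
Deviation is unprofitable when 7·β/(1−β) ≥ 9, i.e. β/(1−β) ≥ 9/7.
Equivalently β ≥ 9/(9+7) = 9/16.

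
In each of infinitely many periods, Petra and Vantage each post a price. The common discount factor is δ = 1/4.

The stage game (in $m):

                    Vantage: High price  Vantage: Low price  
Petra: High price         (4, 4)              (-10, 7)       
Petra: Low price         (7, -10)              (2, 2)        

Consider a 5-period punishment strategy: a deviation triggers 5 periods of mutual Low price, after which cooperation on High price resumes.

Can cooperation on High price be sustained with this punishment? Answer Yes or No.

No

Comparing payoff streams over the 6 periods until play realigns: cooperate → 4(1+δ+…+δ^5); deviate → 7 + 2(δ+…+δ^5).
Cooperation is sustained iff (4−2)(δ+…+δ^5) ≥ 7−4.
δ+…+δ^5 = 1/4·(1−(1/4)^5)/(1−1/4) = 0.3330, and (7−4)/(4−2) = 1.5000.
0.3330 < 1.5000, so cooperation is not sustainable.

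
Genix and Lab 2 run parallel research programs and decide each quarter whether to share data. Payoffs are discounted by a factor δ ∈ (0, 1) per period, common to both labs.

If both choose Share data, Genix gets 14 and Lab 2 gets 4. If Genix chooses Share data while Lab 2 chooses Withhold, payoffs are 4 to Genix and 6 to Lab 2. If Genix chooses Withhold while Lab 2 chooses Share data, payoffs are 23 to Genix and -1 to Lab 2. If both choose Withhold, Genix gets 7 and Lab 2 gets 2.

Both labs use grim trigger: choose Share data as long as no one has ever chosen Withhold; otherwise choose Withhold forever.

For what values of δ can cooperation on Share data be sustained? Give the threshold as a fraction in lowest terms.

9/16

For Genix: deviation gain 23−14 = 9, per-period punishment loss 14−7 = 7. IC gives δ ≥ 9/16.
For Lab 2: gain 2, loss 2 per period, so δ ≥ 2/4 = 1/2.
The tighter constraint is Genix's, so cooperation needs δ ≥ 9/16.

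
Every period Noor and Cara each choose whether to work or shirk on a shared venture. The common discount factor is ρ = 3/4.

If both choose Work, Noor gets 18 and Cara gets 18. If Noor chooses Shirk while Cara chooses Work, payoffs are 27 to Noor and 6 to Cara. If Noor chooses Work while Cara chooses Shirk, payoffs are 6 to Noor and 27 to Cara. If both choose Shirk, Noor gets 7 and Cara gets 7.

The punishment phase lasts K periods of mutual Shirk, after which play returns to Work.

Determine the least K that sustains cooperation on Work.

Need Σ_{k=1}^{K} ρ^k ≥ (27−18)/(18−7) = 0.8182 at ρ = 3/4.
At K = 1 the sum is 0.7500 < 0.8182; at K = 2 it is 1.3125 ≥ 0.8182.
So the minimum punishment length is K = 2.

2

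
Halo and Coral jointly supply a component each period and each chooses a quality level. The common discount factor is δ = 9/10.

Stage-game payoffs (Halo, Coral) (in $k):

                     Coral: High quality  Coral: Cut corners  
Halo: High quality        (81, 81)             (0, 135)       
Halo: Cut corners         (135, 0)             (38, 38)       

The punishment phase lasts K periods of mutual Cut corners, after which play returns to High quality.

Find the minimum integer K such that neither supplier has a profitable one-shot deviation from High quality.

No profitable deviation requires (81−38)(δ+…+δ^K) ≥ 135−81, i.e. δ+…+δ^K ≥ 54/43 ≈ 1.2558.
With δ = 9/10, the partial sums are K=1: 0.9000, K=2: 1.7100.
K = 2 is the first length at which the sum reaches 1.2558.

2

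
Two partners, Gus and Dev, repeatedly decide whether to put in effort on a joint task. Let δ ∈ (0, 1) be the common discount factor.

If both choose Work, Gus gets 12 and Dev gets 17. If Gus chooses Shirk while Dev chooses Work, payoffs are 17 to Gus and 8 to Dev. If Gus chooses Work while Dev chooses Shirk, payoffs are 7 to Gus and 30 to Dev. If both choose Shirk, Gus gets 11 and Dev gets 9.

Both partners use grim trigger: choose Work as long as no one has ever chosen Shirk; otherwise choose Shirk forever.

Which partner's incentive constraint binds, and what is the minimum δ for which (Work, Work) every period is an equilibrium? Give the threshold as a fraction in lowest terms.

Gus; δ ≥ 5/6

For Gus: deviation gain 17−12 = 5, per-period punishment loss 12−11 = 1. IC gives δ ≥ 5/6.
For Dev: gain 13, loss 8 per period, so δ ≥ 13/21.
The tighter constraint is Gus's, so cooperation needs δ ≥ 5/6.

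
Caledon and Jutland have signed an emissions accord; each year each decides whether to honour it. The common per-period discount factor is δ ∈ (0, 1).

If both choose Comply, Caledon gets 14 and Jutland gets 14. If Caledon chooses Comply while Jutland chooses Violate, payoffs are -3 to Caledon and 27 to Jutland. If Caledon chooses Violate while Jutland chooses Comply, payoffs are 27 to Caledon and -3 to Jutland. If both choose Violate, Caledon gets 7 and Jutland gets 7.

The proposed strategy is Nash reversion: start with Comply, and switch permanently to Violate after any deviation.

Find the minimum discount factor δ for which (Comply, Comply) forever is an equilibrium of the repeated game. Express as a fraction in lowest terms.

One-period gain from deviating is 27 − 14 = 13. The loss is 14 − 7 = 7 in every subsequent period, with present value 7·δ/(1−δ).
Deviation is unprofitable when 7·δ/(1−δ) ≥ 13, i.e. δ/(1−δ) ≥ 13/7.
Equivalently δ ≥ 13/(13+7) = 13/20.

13/20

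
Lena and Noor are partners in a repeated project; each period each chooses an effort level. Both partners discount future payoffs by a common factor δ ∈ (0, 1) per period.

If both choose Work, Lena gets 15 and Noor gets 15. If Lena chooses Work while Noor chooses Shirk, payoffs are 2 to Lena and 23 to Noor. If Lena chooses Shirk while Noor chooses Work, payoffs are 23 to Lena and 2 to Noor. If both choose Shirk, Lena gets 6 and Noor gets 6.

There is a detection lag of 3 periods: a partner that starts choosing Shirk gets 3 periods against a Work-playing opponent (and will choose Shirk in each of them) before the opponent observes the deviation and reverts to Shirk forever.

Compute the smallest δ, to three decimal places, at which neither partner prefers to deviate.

0.778

The best deviation is to choose Shirk for all 3 undetected periods, earning 23 each, then 6 forever once detected.
Deviation value: 23(1−δ^3)/(1−δ) + 6δ^3/(1−δ); cooperation value: 15/(1−δ).
IC: 15 ≥ 23(1−δ^3) + 6δ^3 = 23 − 17δ^3.
So δ^3 ≥ 8/17, giving δ ≥ (8/17)^(1/3) ≈ 0.778.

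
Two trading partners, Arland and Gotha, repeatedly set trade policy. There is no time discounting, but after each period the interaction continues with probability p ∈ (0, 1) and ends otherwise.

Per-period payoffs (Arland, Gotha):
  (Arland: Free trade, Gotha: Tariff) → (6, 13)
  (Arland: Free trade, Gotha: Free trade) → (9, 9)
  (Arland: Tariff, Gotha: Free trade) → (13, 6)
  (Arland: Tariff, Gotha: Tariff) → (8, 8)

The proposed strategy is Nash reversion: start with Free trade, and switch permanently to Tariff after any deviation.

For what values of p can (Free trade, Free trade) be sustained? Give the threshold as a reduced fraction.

4/5

With no time discounting, the continuation probability p plays the role of the discount factor.
Grim-trigger IC: 9/(1−p) ≥ 13 + 8p/(1−p) ⇒ p ≥ (13−9)/(13−8) = 4/5.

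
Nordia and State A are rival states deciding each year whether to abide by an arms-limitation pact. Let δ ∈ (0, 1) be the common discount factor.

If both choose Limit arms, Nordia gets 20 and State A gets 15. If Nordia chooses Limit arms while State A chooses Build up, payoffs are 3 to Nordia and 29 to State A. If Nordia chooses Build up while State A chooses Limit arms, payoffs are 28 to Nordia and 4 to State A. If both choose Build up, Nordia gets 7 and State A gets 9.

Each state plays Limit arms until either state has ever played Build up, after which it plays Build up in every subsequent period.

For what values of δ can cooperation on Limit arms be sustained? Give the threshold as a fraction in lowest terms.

For Nordia: deviation gain 28−20 = 8, per-period punishment loss 20−7 = 13. IC gives δ ≥ 8/21.
For State A: gain 14, loss 6 per period, so δ ≥ 14/20 = 7/10.
The tighter constraint is State A's, so cooperation needs δ ≥ 7/10.

7/10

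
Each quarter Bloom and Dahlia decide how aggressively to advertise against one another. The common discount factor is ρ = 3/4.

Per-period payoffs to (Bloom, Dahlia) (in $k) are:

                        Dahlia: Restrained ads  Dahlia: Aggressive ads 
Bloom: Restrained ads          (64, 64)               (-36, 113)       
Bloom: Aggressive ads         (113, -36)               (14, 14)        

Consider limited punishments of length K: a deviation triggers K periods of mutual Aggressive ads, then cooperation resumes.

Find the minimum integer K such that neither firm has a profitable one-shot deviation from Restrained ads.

2

IC: ρ(1−ρ^K)/(1−ρ) ≥ (113−64)/(64−14) = 49/50.
With ρ = 3/4: need 1 − ρ^K ≥ 49/50·(1−3/4)/(3/4), i.e. ρ^K ≤ 0.6733.
Since (3/4)^1 = 0.7500 and (3/4)^2 = 0.5625, the smallest such K is 2.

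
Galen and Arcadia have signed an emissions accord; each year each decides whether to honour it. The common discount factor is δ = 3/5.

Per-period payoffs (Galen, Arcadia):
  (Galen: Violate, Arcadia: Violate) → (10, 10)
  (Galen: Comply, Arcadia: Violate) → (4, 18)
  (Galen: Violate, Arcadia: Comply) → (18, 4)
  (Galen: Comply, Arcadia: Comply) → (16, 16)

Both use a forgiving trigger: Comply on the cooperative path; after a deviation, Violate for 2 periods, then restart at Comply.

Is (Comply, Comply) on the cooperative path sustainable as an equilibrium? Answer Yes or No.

A one-shot deviation gives 18 now, then 10 for 2 periods, then back to 16.
Gain from deviating: (18−16) today; loss: (16−10) in each of the next 2 periods.
No-deviation condition: (16−10)(δ+…+δ^2) ≥ 18−16, i.e. δ+…+δ^2 ≥ 1/3.
At δ = 3/5: δ+…+δ^2 = 0.9600 ≥ 0.3333.
So cooperation is sustainable.

Yes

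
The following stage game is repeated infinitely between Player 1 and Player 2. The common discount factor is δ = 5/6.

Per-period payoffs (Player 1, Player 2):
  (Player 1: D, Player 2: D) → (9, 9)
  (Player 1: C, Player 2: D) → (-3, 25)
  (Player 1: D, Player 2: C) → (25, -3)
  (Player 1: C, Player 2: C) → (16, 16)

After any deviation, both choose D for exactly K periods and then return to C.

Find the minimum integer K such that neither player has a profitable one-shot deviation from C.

IC: δ(1−δ^K)/(1−δ) ≥ (25−16)/(16−9) = 9/7.
With δ = 5/6: need 1 − δ^K ≥ 9/7·(1−5/6)/(5/6), i.e. δ^K ≤ 0.7429.
Since (5/6)^1 = 0.8333 and (5/6)^2 = 0.6944, the smallest such K is 2.

2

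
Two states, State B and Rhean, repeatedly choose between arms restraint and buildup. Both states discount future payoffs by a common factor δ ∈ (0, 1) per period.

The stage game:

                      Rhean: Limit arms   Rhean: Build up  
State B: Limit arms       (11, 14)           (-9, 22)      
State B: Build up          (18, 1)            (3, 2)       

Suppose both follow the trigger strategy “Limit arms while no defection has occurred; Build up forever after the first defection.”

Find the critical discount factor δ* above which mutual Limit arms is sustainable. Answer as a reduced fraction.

State B: cooperation gives 11 each period; deviation gives 18 once then 3 forever.
  11/(1−δ) ≥ 18 + 3δ/(1−δ) ⇒ δ ≥ 7/15.
Rhean: cooperation gives 14 each period; deviation gives 22 once then 2 forever.
  δ ≥ 8/20 = 2/5.
Both must hold, so the binding constraint is State B's: δ ≥ 7/15.

7/15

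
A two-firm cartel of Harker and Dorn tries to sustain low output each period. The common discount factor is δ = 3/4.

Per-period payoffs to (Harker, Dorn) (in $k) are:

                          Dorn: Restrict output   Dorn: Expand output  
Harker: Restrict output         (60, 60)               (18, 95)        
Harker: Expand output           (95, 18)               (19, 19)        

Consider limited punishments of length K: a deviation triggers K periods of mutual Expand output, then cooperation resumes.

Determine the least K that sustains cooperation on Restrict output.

2

Need Σ_{k=1}^{K} δ^k ≥ (95−60)/(60−19) = 0.8537 at δ = 3/4.
At K = 1 the sum is 0.7500 < 0.8537; at K = 2 it is 1.3125 ≥ 0.8537.
So the minimum punishment length is K = 2.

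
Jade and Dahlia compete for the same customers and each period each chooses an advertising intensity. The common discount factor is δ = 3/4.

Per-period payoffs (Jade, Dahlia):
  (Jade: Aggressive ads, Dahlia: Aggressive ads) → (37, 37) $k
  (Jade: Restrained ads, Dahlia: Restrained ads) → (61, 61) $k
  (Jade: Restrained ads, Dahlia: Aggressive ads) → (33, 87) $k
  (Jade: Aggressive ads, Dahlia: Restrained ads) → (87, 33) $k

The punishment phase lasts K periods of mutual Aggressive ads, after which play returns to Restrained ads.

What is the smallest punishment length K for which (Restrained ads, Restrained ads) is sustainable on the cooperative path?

Need Σ_{k=1}^{K} δ^k ≥ (87−61)/(61−37) = 1.0833 at δ = 3/4.
At K = 1 the sum is 0.7500 < 1.0833; at K = 2 it is 1.3125 ≥ 1.0833.
So the minimum punishment length is K = 2.

2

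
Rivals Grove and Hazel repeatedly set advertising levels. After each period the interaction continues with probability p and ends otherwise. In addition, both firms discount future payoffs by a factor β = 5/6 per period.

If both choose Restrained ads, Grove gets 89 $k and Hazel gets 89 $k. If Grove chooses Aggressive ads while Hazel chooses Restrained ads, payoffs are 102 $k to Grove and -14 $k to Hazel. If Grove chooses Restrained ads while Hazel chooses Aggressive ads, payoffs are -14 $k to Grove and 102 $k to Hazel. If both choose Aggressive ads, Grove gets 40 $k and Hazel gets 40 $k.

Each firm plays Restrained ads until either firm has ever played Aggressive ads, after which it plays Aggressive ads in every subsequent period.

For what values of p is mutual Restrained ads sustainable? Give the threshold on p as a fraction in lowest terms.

39/155

Expected continuation weight on next period's payoff is β·p = 5/6·p, which plays the role of the discount factor.
Cooperation requires 5/6·p ≥ (102−89)/(102−40) = 13/62, hence p ≥ 39/155.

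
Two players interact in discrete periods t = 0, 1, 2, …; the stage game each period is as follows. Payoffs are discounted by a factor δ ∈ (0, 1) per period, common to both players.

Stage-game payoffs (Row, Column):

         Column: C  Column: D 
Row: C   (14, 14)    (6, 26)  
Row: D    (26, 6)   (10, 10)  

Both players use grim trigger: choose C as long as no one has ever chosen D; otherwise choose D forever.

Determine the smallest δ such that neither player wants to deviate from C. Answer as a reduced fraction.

Cooperation forever yields 14 each period: 14/(1−δ).
Deviating yields 26 once, then 10 forever: 26 + 10δ/(1−δ).
No profitable deviation requires 14/(1−δ) ≥ 26 + 10δ/(1−δ).
Multiplying by (1−δ): 14 ≥ 26(1−δ) + 10δ = 26 − 16δ.
So 16δ ≥ 12, i.e. δ ≥ 12/16 = 3/4.

3/4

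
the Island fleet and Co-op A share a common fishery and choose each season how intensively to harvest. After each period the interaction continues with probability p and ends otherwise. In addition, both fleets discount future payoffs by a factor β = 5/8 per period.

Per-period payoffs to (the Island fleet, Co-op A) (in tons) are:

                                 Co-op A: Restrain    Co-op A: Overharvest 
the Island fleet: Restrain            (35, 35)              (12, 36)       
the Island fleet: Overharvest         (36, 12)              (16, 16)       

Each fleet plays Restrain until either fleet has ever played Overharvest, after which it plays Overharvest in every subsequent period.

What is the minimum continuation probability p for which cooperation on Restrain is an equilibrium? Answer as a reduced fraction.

Expected continuation weight on next period's payoff is β·p = 5/8·p, which plays the role of the discount factor.
Cooperation requires 5/8·p ≥ (36−35)/(36−16) = 1/20, hence p ≥ 2/25.

2/25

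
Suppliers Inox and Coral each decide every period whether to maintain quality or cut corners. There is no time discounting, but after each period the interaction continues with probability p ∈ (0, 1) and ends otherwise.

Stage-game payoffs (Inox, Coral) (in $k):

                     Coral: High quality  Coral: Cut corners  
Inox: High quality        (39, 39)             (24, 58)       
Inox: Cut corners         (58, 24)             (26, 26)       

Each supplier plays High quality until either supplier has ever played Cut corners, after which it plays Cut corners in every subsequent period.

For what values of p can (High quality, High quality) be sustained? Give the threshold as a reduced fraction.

Expected cooperation value is 39 + p·39 + p²·39 + … = 39/(1−p); deviation gives 58 + p·26/(1−p).
39 ≥ 58(1−p) + 26p ⇒ 32p ≥ 19 ⇒ p ≥ 19/32.

19/32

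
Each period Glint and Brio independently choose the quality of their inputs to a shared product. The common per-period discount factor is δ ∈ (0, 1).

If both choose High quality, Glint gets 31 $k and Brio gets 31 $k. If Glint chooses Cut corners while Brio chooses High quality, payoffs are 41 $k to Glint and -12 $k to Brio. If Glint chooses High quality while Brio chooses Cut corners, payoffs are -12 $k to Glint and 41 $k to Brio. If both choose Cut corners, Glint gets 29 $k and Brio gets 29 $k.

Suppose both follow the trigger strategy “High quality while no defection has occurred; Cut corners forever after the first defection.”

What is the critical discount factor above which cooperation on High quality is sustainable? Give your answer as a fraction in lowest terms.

One-period gain from deviating is 41 − 31 = 10. The loss is 31 − 29 = 2 in every subsequent period, with present value 2·δ/(1−δ).
Deviation is unprofitable when 2·δ/(1−δ) ≥ 10, i.e. δ/(1−δ) ≥ 5.
Equivalently δ ≥ 10/(10+2) = 5/6.

5/6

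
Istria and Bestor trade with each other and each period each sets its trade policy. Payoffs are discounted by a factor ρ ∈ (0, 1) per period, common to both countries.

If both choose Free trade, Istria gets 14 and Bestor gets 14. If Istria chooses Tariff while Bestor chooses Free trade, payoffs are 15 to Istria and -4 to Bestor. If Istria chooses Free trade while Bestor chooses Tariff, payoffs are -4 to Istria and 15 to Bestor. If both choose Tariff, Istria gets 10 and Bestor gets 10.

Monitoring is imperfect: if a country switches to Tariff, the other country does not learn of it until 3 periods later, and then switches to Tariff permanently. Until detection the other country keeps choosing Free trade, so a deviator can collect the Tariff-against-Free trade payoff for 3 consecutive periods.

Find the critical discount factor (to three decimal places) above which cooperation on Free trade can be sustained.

Deviating for the 3 undetected periods gains 15−14 = 1 per period over cooperation, then loses 14−10 = 4 per period forever once punishment starts.
Gain: 1(1 + ρ + … + ρ^2); loss: 4·ρ^3/(1−ρ).
No profitable deviation ⇔ 1(1−ρ^3) ≤ 4·ρ^3, i.e. ρ^3 ≥ 1/(1+4) = 1/5.
Hence ρ ≥ (1/5)^(1/3) ≈ 0.585.

0.585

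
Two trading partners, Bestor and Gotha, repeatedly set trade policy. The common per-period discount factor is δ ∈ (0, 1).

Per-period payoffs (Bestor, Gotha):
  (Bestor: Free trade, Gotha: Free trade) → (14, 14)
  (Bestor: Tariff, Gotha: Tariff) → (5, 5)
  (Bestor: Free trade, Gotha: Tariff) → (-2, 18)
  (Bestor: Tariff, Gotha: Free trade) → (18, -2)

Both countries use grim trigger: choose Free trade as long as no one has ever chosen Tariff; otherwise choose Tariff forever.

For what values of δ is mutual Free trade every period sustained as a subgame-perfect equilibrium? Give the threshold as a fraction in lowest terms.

4/13

Cooperation forever yields 14 each period: 14/(1−δ).
Deviating yields 18 once, then 5 forever: 18 + 5δ/(1−δ).
No profitable deviation requires 14/(1−δ) ≥ 18 + 5δ/(1−δ).
Multiplying by (1−δ): 14 ≥ 18(1−δ) + 5δ = 18 − 13δ.
So 13δ ≥ 4, i.e. δ ≥ 4/13.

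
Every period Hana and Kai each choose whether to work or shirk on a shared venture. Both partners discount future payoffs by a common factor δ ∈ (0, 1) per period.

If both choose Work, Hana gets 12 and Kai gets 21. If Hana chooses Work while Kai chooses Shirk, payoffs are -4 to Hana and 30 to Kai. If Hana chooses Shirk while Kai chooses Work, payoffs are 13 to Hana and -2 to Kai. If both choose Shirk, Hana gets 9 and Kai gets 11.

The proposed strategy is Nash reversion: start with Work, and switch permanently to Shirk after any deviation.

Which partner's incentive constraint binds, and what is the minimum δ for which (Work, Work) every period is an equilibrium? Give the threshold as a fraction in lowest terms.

Hana: cooperation gives 12 each period; deviation gives 13 once then 9 forever.
  12/(1−δ) ≥ 13 + 9δ/(1−δ) ⇒ δ ≥ 1/4.
Kai: cooperation gives 21 each period; deviation gives 30 once then 11 forever.
  δ ≥ 9/19.
Both must hold, so the binding constraint is Kai's: δ ≥ 9/19.

Kai; δ ≥ 9/19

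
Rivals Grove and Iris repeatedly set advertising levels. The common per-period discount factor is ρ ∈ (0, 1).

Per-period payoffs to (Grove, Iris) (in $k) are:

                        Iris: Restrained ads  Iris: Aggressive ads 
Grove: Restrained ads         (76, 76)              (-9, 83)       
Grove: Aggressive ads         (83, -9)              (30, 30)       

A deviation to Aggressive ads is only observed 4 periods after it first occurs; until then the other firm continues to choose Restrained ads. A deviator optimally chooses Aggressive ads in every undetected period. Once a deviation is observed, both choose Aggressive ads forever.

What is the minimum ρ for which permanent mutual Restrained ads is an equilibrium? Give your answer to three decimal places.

The best deviation is to choose Aggressive ads for all 4 undetected periods, earning 83 each, then 30 forever once detected.
Deviation value: 83(1−ρ^4)/(1−ρ) + 30ρ^4/(1−ρ); cooperation value: 76/(1−ρ).
IC: 76 ≥ 83(1−ρ^4) + 30ρ^4 = 83 − 53ρ^4.
So ρ^4 ≥ 7/53, giving ρ ≥ (7/53)^(1/4) ≈ 0.603.

0.603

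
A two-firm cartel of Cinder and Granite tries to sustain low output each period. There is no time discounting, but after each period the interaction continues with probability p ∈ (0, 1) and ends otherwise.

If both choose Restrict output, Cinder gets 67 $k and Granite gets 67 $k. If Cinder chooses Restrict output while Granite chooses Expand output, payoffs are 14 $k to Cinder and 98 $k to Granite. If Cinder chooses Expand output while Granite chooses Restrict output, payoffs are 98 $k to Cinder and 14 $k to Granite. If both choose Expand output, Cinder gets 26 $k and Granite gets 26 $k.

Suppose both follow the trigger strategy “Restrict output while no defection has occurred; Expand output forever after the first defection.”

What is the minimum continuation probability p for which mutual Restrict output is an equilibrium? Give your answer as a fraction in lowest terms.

31/72

With no time discounting, the continuation probability p plays the role of the discount factor.
Grim-trigger IC: 67/(1−p) ≥ 98 + 26p/(1−p) ⇒ p ≥ (98−67)/(98−26) = 31/72.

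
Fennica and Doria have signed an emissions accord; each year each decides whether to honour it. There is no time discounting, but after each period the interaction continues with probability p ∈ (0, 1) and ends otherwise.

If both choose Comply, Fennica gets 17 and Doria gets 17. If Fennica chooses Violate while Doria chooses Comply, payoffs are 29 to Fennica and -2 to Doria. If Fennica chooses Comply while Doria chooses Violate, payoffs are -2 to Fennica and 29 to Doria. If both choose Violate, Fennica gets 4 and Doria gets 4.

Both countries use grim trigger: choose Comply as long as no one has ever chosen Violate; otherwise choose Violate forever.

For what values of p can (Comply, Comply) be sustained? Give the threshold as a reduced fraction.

12/25

With no time discounting, the continuation probability p plays the role of the discount factor.
Grim-trigger IC: 17/(1−p) ≥ 29 + 4p/(1−p) ⇒ p ≥ (29−17)/(29−4) = 12/25.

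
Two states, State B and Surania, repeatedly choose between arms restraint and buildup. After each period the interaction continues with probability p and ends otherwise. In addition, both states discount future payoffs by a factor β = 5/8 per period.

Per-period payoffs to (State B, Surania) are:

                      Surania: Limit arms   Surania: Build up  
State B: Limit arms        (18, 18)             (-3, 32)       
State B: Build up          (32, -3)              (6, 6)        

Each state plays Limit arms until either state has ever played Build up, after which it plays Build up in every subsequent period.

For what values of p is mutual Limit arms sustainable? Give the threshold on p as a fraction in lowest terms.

56/65

Expected continuation weight on next period's payoff is β·p = 5/8·p, which plays the role of the discount factor.
Cooperation requires 5/8·p ≥ (32−18)/(32−6) = 7/13, hence p ≥ 56/65.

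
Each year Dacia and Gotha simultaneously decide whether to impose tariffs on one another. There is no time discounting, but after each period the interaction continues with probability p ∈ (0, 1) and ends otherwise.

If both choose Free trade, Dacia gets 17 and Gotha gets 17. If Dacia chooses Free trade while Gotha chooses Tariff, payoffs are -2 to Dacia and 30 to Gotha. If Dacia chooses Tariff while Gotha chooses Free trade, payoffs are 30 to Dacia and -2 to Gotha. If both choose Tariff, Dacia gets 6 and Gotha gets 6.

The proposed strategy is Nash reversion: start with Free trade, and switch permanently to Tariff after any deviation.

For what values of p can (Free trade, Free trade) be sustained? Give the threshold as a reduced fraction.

Expected cooperation value is 17 + p·17 + p²·17 + … = 17/(1−p); deviation gives 30 + p·6/(1−p).
17 ≥ 30(1−p) + 6p ⇒ 24p ≥ 13 ⇒ p ≥ 13/24.

13/24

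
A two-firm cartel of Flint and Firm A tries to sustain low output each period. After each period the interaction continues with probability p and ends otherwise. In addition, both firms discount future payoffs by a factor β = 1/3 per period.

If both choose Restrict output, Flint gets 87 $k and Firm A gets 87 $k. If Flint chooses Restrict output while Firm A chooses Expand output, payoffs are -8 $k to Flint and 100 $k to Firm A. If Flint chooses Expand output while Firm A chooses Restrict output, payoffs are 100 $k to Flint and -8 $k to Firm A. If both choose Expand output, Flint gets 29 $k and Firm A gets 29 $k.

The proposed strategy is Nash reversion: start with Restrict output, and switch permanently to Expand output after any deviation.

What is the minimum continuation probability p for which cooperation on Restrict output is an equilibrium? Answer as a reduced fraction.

39/71

Expected continuation weight on next period's payoff is β·p = 1/3·p, which plays the role of the discount factor.
Cooperation requires 1/3·p ≥ (100−87)/(100−29) = 13/71, hence p ≥ 39/71.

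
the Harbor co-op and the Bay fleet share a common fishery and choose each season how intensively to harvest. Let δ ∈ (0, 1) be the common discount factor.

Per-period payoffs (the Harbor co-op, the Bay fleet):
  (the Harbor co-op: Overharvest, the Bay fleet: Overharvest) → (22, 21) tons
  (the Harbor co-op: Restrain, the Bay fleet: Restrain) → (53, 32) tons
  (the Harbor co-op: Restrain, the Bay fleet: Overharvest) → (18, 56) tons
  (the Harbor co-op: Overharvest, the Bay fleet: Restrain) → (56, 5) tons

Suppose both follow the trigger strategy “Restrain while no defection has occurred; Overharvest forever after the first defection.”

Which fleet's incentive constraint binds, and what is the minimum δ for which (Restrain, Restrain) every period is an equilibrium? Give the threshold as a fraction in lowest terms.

the Bay fleet; δ ≥ 24/35

the Harbor co-op: cooperation gives 53 each period; deviation gives 56 once then 22 forever.
  53/(1−δ) ≥ 56 + 22δ/(1−δ) ⇒ δ ≥ 3/34.
the Bay fleet: cooperation gives 32 each period; deviation gives 56 once then 21 forever.
  δ ≥ 24/35.
Both must hold, so the binding constraint is the Bay fleet's: δ ≥ 24/35.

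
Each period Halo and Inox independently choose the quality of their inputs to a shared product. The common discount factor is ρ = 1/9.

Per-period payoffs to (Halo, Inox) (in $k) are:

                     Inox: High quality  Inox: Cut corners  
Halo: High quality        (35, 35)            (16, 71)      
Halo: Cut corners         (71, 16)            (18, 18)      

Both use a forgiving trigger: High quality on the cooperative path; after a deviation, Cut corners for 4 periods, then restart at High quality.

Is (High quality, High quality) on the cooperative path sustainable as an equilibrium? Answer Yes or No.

IC: ρ+…+ρ^4 ≥ (71−35)/(35−18) = 36/17.
At ρ = 1/9: partial sum = 0.1250 < 2.1176. Cooperation not sustainable.

No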